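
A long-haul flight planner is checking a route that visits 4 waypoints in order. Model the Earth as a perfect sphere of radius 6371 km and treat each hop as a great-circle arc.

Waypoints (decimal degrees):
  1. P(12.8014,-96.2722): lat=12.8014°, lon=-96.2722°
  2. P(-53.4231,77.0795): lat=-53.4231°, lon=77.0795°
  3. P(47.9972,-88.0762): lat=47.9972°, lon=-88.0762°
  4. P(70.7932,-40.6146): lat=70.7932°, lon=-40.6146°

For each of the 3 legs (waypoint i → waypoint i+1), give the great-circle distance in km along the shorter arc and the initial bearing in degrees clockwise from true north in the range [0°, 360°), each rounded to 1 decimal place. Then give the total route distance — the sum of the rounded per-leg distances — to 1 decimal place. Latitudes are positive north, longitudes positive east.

Leg 1: φ1=0.2234266, φ2=-0.9324090, Δφ=-1.1558356, Δλ=3.0255579 rad; a=sin²(Δφ/2)+cosφ1·cosφ2·sin²(Δλ/2)=0.8775586288; c=2·atan2(√a, √(1-a))=2.426629286; dist=6371·c=15460.055 ≈ 15460.1 km; running total=15460.1 km
Leg 1 bearing: y=sinΔλ·cosφ2=0.06899017, x=cosφ1·sinφ2-sinφ1·cosφ2·cosΔλ=-0.65194960; θ=atan2(y, x)=173.9594° ≈ 174.0°
Leg 2: φ1=-0.9324090, φ2=0.8377092, Δφ=1.7701182, Δλ=-2.8825107 rad; a=sin²(Δφ/2)+cosφ1·cosφ2·sin²(Δλ/2)=0.9911055163; c=2·atan2(√a, √(1-a))=2.952690773; dist=6371·c=18811.593 ≈ 18811.6 km; running total=34271.7 km
Leg 2 bearing: y=sinΔλ·cosφ2=-0.17143602, x=cosφ1·sinφ2-sinφ1·cosφ2·cosΔλ=-0.07662361; θ=atan2(y, x)=-114.0823° <0 so +360° → 245.9177° ≈ 245.9°
Leg 3: φ1=0.8377092, φ2=1.2355744, Δφ=0.3978653, Δλ=0.8283612 rad; a=sin²(Δφ/2)+cosφ1·cosφ2·sin²(Δλ/2)=0.0747085846; c=2·atan2(√a, √(1-a))=0.553703647; dist=6371·c=3527.646 ≈ 3527.6 km; running total=37799.3 km
Leg 3 bearing: y=sinΔλ·cosφ2=0.24239955, x=cosφ1·sinφ2-sinφ1·cosφ2·cosΔλ=0.46663830; θ=atan2(y, x)=27.4500° ≈ 27.5°

Leg 1: dist=15460.1 km, bearing=174.0°
Leg 2: dist=18811.6 km, bearing=245.9°
Leg 3: dist=3527.6 km, bearing=27.5°
Total: 37799.3 km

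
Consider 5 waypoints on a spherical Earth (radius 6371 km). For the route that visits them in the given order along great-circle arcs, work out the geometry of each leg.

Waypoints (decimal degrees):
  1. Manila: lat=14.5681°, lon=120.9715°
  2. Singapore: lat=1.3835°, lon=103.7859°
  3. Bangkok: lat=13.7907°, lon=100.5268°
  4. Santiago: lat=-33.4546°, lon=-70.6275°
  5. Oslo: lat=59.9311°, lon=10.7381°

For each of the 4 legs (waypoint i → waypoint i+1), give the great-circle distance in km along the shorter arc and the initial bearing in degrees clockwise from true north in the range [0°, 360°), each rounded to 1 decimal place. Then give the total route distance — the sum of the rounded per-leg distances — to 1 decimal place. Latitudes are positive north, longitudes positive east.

Leg 1: dist=2390.3 km, bearing=233.7°
Leg 2: dist=1425.4 km, bearing=345.6°
Leg 3: dist=17652.9 km, bearing=200.7°
Leg 4: dist=12729.3 km, bearing=33.0°
Total: 34197.9 km

Leg 1: φ1=0.2542613, φ2=0.0241466, Δφ=-0.2301147, Δλ=-0.2999453 rad; a=sin²(Δφ/2)+cosφ1·cosφ2·sin²(Δλ/2)=0.0347795334; c=2·atan2(√a, √(1-a))=0.375182032; dist=6371·c=2390.285 ≈ 2390.3 km; running total=2390.3 km
Leg 1 bearing: y=sinΔλ·cosφ2=-0.29538182, x=cosφ1·sinφ2-sinφ1·cosφ2·cosΔλ=-0.21686228; θ=atan2(y, x)=-126.2852° <0 so +360° → 233.7148° ≈ 233.7°
Leg 2: φ1=0.0241466, φ2=0.2406931, Δφ=0.2165465, Δλ=-0.0568820 rad; a=sin²(Δφ/2)+cosφ1·cosφ2·sin²(Δλ/2)=0.0124624895; c=2·atan2(√a, √(1-a))=0.223737414; dist=6371·c=1425.431 ≈ 1425.4 km; running total=3815.7 km
Leg 2 bearing: y=sinΔλ·cosφ2=-0.05521250, x=cosφ1·sinφ2-sinφ1·cosφ2·cosΔλ=0.21489598; θ=atan2(y, x)=-14.4092° <0 so +360° → 345.5908° ≈ 345.6°
Leg 3: φ1=0.2406931, φ2=-0.5838929, Δφ=-0.8245860, Δλ=-2.9872061 rad; a=sin²(Δφ/2)+cosφ1·cosφ2·sin²(Δλ/2)=0.9660227055; c=2·atan2(√a, √(1-a))=2.770813782; dist=6371·c=17652.855 ≈ 17652.9 km; running total=21468.6 km
Leg 3 bearing: y=sinΔλ·cosφ2=-0.12829718, x=cosφ1·sinφ2-sinφ1·cosφ2·cosΔλ=-0.33886750; θ=atan2(y, x)=-159.2630° <0 so +360° → 200.7370° ≈ 200.7°
Leg 4: φ1=-0.5838929, φ2=1.0459950, Δφ=1.6298879, Δλ=1.4200976 rad; a=sin²(Δφ/2)+cosφ1·cosφ2·sin²(Δλ/2)=0.7071644242; c=2·atan2(√a, √(1-a))=1.998001580; dist=6371·c=12729.268 ≈ 12729.3 km; running total=34197.9 km
Leg 4 bearing: y=sinΔλ·cosφ2=0.49536247, x=cosφ1·sinφ2-sinφ1·cosφ2·cosΔλ=0.76351007; θ=atan2(y, x)=32.9754° ≈ 33.0°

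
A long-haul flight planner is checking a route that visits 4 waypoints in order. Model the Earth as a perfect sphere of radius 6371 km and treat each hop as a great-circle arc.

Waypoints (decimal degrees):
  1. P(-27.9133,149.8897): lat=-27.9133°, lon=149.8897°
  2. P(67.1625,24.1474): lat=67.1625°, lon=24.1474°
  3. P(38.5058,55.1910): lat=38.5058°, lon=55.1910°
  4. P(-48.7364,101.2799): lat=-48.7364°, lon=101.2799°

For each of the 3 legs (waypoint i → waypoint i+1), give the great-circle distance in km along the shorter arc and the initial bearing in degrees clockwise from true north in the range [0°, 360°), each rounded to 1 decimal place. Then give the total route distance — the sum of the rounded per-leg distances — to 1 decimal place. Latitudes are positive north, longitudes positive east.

Leg 1: dist=14364.3 km, bearing=336.0°
Leg 2: dist=3723.6 km, bearing=133.0°
Leg 3: dist=10710.1 km, bearing=151.4°
Total: 28798.0 km

Leg 1: φ1=-0.4871790, φ2=1.1722068, Δφ=1.6593857, Δλ=-2.1946171 rad; a=sin²(Δφ/2)+cosφ1·cosφ2·sin²(Δλ/2)=0.8158883480; c=2·atan2(√a, √(1-a))=2.254639469; dist=6371·c=14364.308 ≈ 14364.3 km; running total=14364.3 km
Leg 1 bearing: y=sinΔλ·cosφ2=-0.31501764, x=cosφ1·sinφ2-sinφ1·cosφ2·cosΔλ=0.70825284; θ=atan2(y, x)=-23.9786° <0 so +360° → 336.0214° ≈ 336.0°
Leg 2: φ1=1.1722068, φ2=0.6720530, Δφ=-0.5001538, Δλ=0.5418130 rad; a=sin²(Δφ/2)+cosφ1·cosφ2·sin²(Δλ/2)=0.0829957513; c=2·atan2(√a, √(1-a))=0.584462999; dist=6371·c=3723.614 ≈ 3723.6 km; running total=18087.9 km
Leg 2 bearing: y=sinΔλ·cosφ2=0.40355086, x=cosφ1·sinφ2-sinφ1·cosφ2·cosΔλ=-0.37626657; θ=atan2(y, x)=132.9962° ≈ 133.0°
Leg 3: φ1=0.6720530, φ2=-0.8506106, Δφ=-1.5226636, Δλ=0.8044031 rad; a=sin²(Δφ/2)+cosφ1·cosφ2·sin²(Δλ/2)=0.5550257351; c=2·atan2(√a, √(1-a))=1.681071161; dist=6371·c=10710.104 ≈ 10710.1 km; running total=28798.0 km
Leg 3 bearing: y=sinΔλ·cosφ2=0.47513233, x=cosφ1·sinφ2-sinφ1·cosφ2·cosΔλ=-0.87300512; θ=atan2(y, x)=151.4428° ≈ 151.4°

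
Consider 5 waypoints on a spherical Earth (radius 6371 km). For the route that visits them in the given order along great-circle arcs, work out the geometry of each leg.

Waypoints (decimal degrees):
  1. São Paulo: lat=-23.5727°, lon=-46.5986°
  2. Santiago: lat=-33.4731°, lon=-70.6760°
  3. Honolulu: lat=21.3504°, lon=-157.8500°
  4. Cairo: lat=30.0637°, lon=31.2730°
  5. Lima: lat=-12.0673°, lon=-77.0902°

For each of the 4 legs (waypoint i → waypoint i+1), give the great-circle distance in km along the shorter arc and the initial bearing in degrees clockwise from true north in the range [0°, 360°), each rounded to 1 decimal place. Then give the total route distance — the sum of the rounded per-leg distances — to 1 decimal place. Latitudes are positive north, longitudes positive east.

Leg 1: φ1=-0.4114212, φ2=-0.5842158, Δφ=-0.1727946, Δλ=-0.4202299 rad; a=sin²(Δφ/2)+cosφ1·cosφ2·sin²(Δλ/2)=0.0407051992; c=2·atan2(√a, √(1-a))=0.406299481; dist=6371·c=2588.534 ≈ 2588.5 km; running total=2588.5 km
Leg 1 bearing: y=sinΔλ·cosφ2=-0.34030638, x=cosφ1·sinφ2-sinφ1·cosφ2·cosΔλ=-0.20095947; θ=atan2(y, x)=-120.5629° <0 so +360° → 239.4371° ≈ 239.4°
Leg 2: φ1=-0.5842158, φ2=0.3726348, Δφ=0.9568506, Δλ=-1.5214733 rad; a=sin²(Δφ/2)+cosφ1·cosφ2·sin²(Δλ/2)=0.5812490299; c=2·atan2(√a, √(1-a))=1.734018164; dist=6371·c=11047.430 ≈ 11047.4 km; running total=13635.9 km
Leg 2 bearing: y=sinΔλ·cosφ2=-0.93023866, x=cosφ1·sinφ2-sinφ1·cosφ2·cosΔλ=0.32901430; θ=atan2(y, x)=-70.5219° <0 so +360° → 289.4781° ≈ 289.5°
Leg 3: φ1=0.3726348, φ2=0.5247106, Δφ=0.1520758, Δλ=3.3008190 rad; a=sin²(Δφ/2)+cosφ1·cosφ2·sin²(Δλ/2)=0.8067453106; c=2·atan2(√a, √(1-a))=2.231269544; dist=6371·c=14215.418 ≈ 14215.4 km; running total=27851.3 km
Leg 3 bearing: y=sinΔλ·cosφ2=-0.13722394, x=cosφ1·sinφ2-sinφ1·cosφ2·cosΔλ=0.77768814; θ=atan2(y, x)=-10.0069° <0 so +360° → 349.9931° ≈ 350.0°
Leg 4: φ1=0.5247106, φ2=-0.2106141, Δφ=-0.7353247, Δλ=-1.8912946 rad; a=sin²(Δφ/2)+cosφ1·cosφ2·sin²(Δλ/2)=0.6856817131; c=2·atan2(√a, √(1-a))=1.951273355; dist=6371·c=12431.563 ≈ 12431.6 km; running total=40282.9 km
Leg 4 bearing: y=sinΔλ·cosφ2=-0.92810649, x=cosφ1·sinφ2-sinφ1·cosφ2·cosΔλ=-0.02659983; θ=atan2(y, x)=-91.6417° <0 so +360° → 268.3583° ≈ 268.4°

Leg 1: dist=2588.5 km, bearing=239.4°
Leg 2: dist=11047.4 km, bearing=289.5°
Leg 3: dist=14215.4 km, bearing=350.0°
Leg 4: dist=12431.6 km, bearing=268.4°
Total: 40282.9 km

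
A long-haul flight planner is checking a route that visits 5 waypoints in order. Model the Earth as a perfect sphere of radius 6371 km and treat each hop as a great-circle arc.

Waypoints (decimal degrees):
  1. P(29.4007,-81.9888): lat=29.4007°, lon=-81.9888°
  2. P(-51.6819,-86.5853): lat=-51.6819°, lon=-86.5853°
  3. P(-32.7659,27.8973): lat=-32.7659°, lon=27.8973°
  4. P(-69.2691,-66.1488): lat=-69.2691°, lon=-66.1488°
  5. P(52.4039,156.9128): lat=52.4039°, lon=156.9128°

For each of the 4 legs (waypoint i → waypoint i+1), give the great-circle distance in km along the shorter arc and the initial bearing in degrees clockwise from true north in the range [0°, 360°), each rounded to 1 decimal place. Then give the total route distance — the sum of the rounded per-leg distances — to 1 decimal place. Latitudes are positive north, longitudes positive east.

Leg 1: φ1=0.5131390, φ2=-0.9020193, Δφ=-1.4151583, Δλ=-0.0802241 rad; a=sin²(Δφ/2)+cosφ1·cosφ2·sin²(Δλ/2)=0.4233634526; c=2·atan2(√a, √(1-a))=1.416916666; dist=6371·c=9027.176 ≈ 9027.2 km; running total=9027.2 km
Leg 1 bearing: y=sinΔλ·cosφ2=-0.04968774, x=cosφ1·sinφ2-sinφ1·cosφ2·cosΔλ=-0.98693388; θ=atan2(y, x)=-177.1178° <0 so +360° → 182.8822° ≈ 182.9°
Leg 2: φ1=-0.9020193, φ2=-0.5718728, Δφ=0.3301465, Δλ=1.9980983 rad; a=sin²(Δφ/2)+cosφ1·cosφ2·sin²(Δλ/2)=0.3957224641; c=2·atan2(√a, √(1-a))=1.360699016; dist=6371·c=8669.013 ≈ 8669.0 km; running total=17696.2 km
Leg 2 bearing: y=sinΔλ·cosφ2=0.76528216, x=cosφ1·sinφ2-sinφ1·cosφ2·cosΔλ=-0.60897291; θ=atan2(y, x)=128.5110° ≈ 128.5°
Leg 3: φ1=-0.5718728, φ2=-1.2089739, Δφ=-0.6371010, Δλ=-1.6414141 rad; a=sin²(Δφ/2)+cosφ1·cosφ2·sin²(Δλ/2)=0.2574180099; c=2·atan2(√a, √(1-a))=1.064245639; dist=6371·c=6780.309 ≈ 6780.3 km; running total=24476.5 km
Leg 3 bearing: y=sinΔλ·cosφ2=-0.35309703, x=cosφ1·sinφ2-sinφ1·cosφ2·cosΔλ=-0.79996150; θ=atan2(y, x)=-156.1837° <0 so +360° → 203.8163° ≈ 203.8°
Leg 4: φ1=-1.2089739, φ2=0.9146206, Δφ=2.1235945, Δλ=3.8931594 rad; a=sin²(Δφ/2)+cosφ1·cosφ2·sin²(Δλ/2)=0.9494073851; c=2·atan2(√a, √(1-a))=2.687854325; dist=6371·c=17124.320 ≈ 17124.3 km; running total=41600.8 km
Leg 4 bearing: y=sinΔλ·cosφ2=-0.41656069, x=cosφ1·sinφ2-sinφ1·cosφ2·cosΔλ=-0.13641554; θ=atan2(y, x)=-108.1326° <0 so +360° → 251.8674° ≈ 251.9°

Leg 1: dist=9027.2 km, bearing=182.9°
Leg 2: dist=8669.0 km, bearing=128.5°
Leg 3: dist=6780.3 km, bearing=203.8°
Leg 4: dist=17124.3 km, bearing=251.9°
Total: 41600.8 km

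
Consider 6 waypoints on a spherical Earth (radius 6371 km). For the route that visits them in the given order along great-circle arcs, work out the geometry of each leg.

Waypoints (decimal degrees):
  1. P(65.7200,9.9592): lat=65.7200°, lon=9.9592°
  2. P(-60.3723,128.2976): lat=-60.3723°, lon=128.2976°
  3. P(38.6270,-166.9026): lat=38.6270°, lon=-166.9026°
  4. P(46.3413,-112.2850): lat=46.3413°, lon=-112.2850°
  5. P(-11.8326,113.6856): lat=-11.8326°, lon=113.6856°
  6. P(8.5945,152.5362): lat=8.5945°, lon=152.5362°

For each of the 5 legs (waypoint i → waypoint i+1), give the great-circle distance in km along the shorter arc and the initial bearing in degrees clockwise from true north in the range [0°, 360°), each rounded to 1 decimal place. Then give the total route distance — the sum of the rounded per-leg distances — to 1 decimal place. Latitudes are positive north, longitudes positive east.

Leg 1: dist=16982.8 km, bearing=108.3°
Leg 2: dist=12478.5 km, bearing=49.8°
Leg 3: dist=4468.9 km, bearing=60.7°
Leg 4: dist=14251.7 km, bearing=296.5°
Leg 5: dist=4858.6 km, bearing=63.9°
Total: 53040.5 km

Leg 1: φ1=1.1470304, φ2=-1.0536954, Δφ=-2.2007258, Δλ=2.0653947 rad; a=sin²(Δφ/2)+cosφ1·cosφ2·sin²(Δλ/2)=0.9444300601; c=2·atan2(√a, √(1-a))=2.665647611; dist=6371·c=16982.841 ≈ 16982.8 km; running total=16982.8 km
Leg 1 bearing: y=sinΔλ·cosφ2=0.43511752, x=cosφ1·sinφ2-sinφ1·cosφ2·cosΔλ=-0.14352850; θ=atan2(y, x)=108.2557° ≈ 108.3°
Leg 2: φ1=-1.0536954, φ2=0.6741683, Δφ=1.7278637, Δλ=-5.1522154 rad; a=sin²(Δφ/2)+cosφ1·cosφ2·sin²(Δλ/2)=0.6890951272; c=2·atan2(√a, √(1-a))=1.958636897; dist=6371·c=12478.476 ≈ 12478.5 km; running total=29461.3 km
Leg 2 bearing: y=sinΔλ·cosφ2=0.70687361, x=cosφ1·sinφ2-sinφ1·cosφ2·cosΔλ=0.59774730; θ=atan2(y, x)=49.7814° ≈ 49.8°
Leg 3: φ1=0.6741683, φ2=0.8088083, Δφ=0.1346399, Δλ=0.9532569 rad; a=sin²(Δφ/2)+cosφ1·cosφ2·sin²(Δλ/2)=0.1180454516; c=2·atan2(√a, √(1-a))=0.701447166; dist=6371·c=4468.920 ≈ 4468.9 km; running total=33930.2 km
Leg 3 bearing: y=sinΔλ·cosφ2=0.56285534, x=cosφ1·sinφ2-sinφ1·cosφ2·cosΔλ=0.31565291; θ=atan2(y, x)=60.7160° ≈ 60.7°
Leg 4: φ1=0.8088083, φ2=-0.2065178, Δφ=-1.0153261, Δλ=3.9439310 rad; a=sin²(Δφ/2)+cosφ1·cosφ2·sin²(Δλ/2)=0.8089863822; c=2·atan2(√a, √(1-a))=2.236957883; dist=6371·c=14251.659 ≈ 14251.7 km; running total=48181.9 km
Leg 4 bearing: y=sinΔλ·cosφ2=-0.70370549, x=cosφ1·sinφ2-sinφ1·cosφ2·cosΔλ=0.35058272; θ=atan2(y, x)=-63.5177° <0 so +360° → 296.4823° ≈ 296.5°
Leg 5: φ1=-0.2065178, φ2=0.1500023, Δφ=0.3565202, Δλ=0.6780709 rad; a=sin²(Δφ/2)+cosφ1·cosφ2·sin²(Δλ/2)=0.1384833770; c=2·atan2(√a, √(1-a))=0.762613203; dist=6371·c=4858.609 ≈ 4858.6 km; running total=53040.5 km
Leg 5 bearing: y=sinΔλ·cosφ2=0.62024780, x=cosφ1·sinφ2-sinφ1·cosφ2·cosΔλ=0.30416376; θ=atan2(y, x)=63.8771° ≈ 63.9°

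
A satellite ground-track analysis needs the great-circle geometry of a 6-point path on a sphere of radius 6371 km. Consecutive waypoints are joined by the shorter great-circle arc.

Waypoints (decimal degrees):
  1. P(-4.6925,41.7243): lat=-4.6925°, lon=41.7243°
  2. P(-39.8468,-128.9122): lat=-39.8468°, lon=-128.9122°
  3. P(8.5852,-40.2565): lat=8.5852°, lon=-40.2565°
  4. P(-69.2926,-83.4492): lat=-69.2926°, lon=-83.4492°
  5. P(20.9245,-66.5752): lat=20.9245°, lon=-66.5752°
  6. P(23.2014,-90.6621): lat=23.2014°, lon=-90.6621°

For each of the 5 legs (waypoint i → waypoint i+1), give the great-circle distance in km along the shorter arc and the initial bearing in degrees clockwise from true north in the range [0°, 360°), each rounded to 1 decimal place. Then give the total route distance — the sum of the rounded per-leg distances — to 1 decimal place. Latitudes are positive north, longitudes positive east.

Leg 1: φ1=-0.0818996, φ2=-0.6954579, Δφ=-0.6135583, Δλ=-2.9781687 rad; a=sin²(Δφ/2)+cosφ1·cosφ2·sin²(Δλ/2)=0.8512870861; c=2·atan2(√a, √(1-a))=2.349804784; dist=6371·c=14970.606 ≈ 14970.6 km; running total=14970.6 km
Leg 1 bearing: y=sinΔλ·cosφ2=-0.12491265, x=cosφ1·sinφ2-sinφ1·cosφ2·cosΔλ=-0.70056146; θ=atan2(y, x)=-169.8902° <0 so +360° → 190.1098° ≈ 190.1°
Leg 2: φ1=-0.6954579, φ2=0.1498400, Δφ=0.8452979, Δλ=1.5473339 rad; a=sin²(Δφ/2)+cosφ1·cosφ2·sin²(Δλ/2)=0.5389195546; c=2·atan2(√a, √(1-a))=1.648714255; dist=6371·c=10503.959 ≈ 10504.0 km; running total=25474.6 km
Leg 2 bearing: y=sinΔλ·cosφ2=0.98852283, x=cosφ1·sinφ2-sinφ1·cosφ2·cosΔλ=0.12947468; θ=atan2(y, x)=82.5380° ≈ 82.5°
Leg 3: φ1=0.1498400, φ2=-1.2093840, Δφ=-1.3592240, Δλ=-0.7538548 rad; a=sin²(Δφ/2)+cosφ1·cosφ2·sin²(Δλ/2)=0.4423668914; c=2·atan2(√a, √(1-a))=1.455273328; dist=6371·c=9271.546 ≈ 9271.5 km; running total=34746.1 km
Leg 3 bearing: y=sinΔλ·cosφ2=-0.24202004, x=cosφ1·sinφ2-sinφ1·cosφ2·cosΔλ=-0.96340023; θ=atan2(y, x)=-165.8983° <0 so +360° → 194.1017° ≈ 194.1°
Leg 4: φ1=-1.2093840, φ2=0.3652014, Δφ=1.5745854, Δλ=0.2945069 rad; a=sin²(Δφ/2)+cosφ1·cosφ2·sin²(Δλ/2)=0.5090045151; c=2·atan2(√a, √(1-a))=1.588806331; dist=6371·c=10122.285 ≈ 10122.3 km; running total=44868.4 km
Leg 4 bearing: y=sinΔλ·cosφ2=0.27112534, x=cosφ1·sinφ2-sinφ1·cosφ2·cosΔλ=0.96237556; θ=atan2(y, x)=15.7339° ≈ 15.7°
Leg 5: φ1=0.3652014, φ2=0.4049408, Δφ=0.0397394, Δλ=-0.4203957 rad; a=sin²(Δφ/2)+cosφ1·cosφ2·sin²(Δλ/2)=0.0377710999; c=2·atan2(√a, √(1-a))=0.391185228; dist=6371·c=2492.241 ≈ 2492.2 km; running total=47360.6 km
Leg 5 bearing: y=sinΔλ·cosφ2=-0.37511519, x=cosφ1·sinφ2-sinφ1·cosφ2·cosΔλ=0.06831085; θ=atan2(y, x)=-79.6792° <0 so +360° → 280.3208° ≈ 280.3°

Leg 1: dist=14970.6 km, bearing=190.1°
Leg 2: dist=10504.0 km, bearing=82.5°
Leg 3: dist=9271.5 km, bearing=194.1°
Leg 4: dist=10122.3 km, bearing=15.7°
Leg 5: dist=2492.2 km, bearing=280.3°
Total: 47360.6 km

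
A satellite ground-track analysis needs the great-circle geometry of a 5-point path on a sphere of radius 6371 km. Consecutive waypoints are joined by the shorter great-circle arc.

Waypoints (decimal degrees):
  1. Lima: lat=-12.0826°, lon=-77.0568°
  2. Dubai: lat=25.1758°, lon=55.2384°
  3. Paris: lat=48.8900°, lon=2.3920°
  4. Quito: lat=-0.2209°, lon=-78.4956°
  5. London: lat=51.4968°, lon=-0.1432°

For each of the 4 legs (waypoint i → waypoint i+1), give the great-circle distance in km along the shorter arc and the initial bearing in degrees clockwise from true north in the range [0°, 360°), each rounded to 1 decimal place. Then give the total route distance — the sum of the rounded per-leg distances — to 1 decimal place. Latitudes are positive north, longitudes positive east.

Leg 1: φ1=-0.2108812, φ2=0.4394006, Δφ=0.6502818, Δλ=2.3089868 rad; a=sin²(Δφ/2)+cosφ1·cosφ2·sin²(Δλ/2)=0.8422889062; c=2·atan2(√a, √(1-a))=2.324820688; dist=6371·c=14811.433 ≈ 14811.4 km; running total=14811.4 km
Leg 1 bearing: y=sinΔλ·cosφ2=0.66942220, x=cosφ1·sinφ2-sinφ1·cosφ2·cosΔλ=0.28849114; θ=atan2(y, x)=66.6861° ≈ 66.7°
Leg 2: φ1=0.4394006, φ2=0.8532915, Δφ=0.4138909, Δλ=-0.9223437 rad; a=sin²(Δφ/2)+cosφ1·cosφ2·sin²(Δλ/2)=0.1600517758; c=2·atan2(√a, √(1-a))=0.823174913; dist=6371·c=5244.447 ≈ 5244.4 km; running total=20055.8 km
Leg 2 bearing: y=sinΔλ·cosφ2=-0.52404556, x=cosφ1·sinφ2-sinφ1·cosφ2·cosΔλ=0.51294938; θ=atan2(y, x)=-45.6131° <0 so +360° → 314.3869° ≈ 314.4°
Leg 3: φ1=0.8532915, φ2=-0.0038554, Δφ=-0.8571469, Δλ=-1.4117549 rad; a=sin²(Δφ/2)+cosφ1·cosφ2·sin²(Δλ/2)=0.4493875671; c=2·atan2(√a, √(1-a))=1.469397793; dist=6371·c=9361.533 ≈ 9361.5 km; running total=29417.3 km
Leg 3 bearing: y=sinΔλ·cosφ2=-0.98737222, x=cosφ1·sinφ2-sinφ1·cosφ2·cosΔλ=-0.12185907; θ=atan2(y, x)=-97.0357° <0 so +360° → 262.9643° ≈ 263.0°
Leg 4: φ1=-0.0038554, φ2=0.8987887, Δφ=0.9026441, Δλ=1.3675074 rad; a=sin²(Δφ/2)+cosφ1·cosφ2·sin²(Δλ/2)=0.4386643739; c=2·atan2(√a, √(1-a))=1.447815308; dist=6371·c=9224.031 ≈ 9224.0 km; running total=38641.3 km
Leg 4 bearing: y=sinΔλ·cosφ2=0.60973854, x=cosφ1·sinφ2-sinφ1·cosφ2·cosΔλ=0.78305216; θ=atan2(y, x)=37.9068° ≈ 37.9°

Leg 1: dist=14811.4 km, bearing=66.7°
Leg 2: dist=5244.4 km, bearing=314.4°
Leg 3: dist=9361.5 km, bearing=263.0°
Leg 4: dist=9224.0 km, bearing=37.9°
Total: 38641.3 km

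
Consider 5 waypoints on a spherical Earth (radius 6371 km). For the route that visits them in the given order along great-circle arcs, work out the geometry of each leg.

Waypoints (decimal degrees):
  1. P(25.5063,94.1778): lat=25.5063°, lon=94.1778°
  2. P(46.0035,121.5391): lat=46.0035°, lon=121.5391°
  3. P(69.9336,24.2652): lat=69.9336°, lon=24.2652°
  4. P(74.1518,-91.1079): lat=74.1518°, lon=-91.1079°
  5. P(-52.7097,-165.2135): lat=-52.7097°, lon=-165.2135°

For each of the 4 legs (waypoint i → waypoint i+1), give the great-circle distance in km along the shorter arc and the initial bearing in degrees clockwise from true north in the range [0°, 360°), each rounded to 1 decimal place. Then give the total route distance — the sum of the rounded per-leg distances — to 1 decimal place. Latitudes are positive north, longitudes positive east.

Leg 1: dist=3329.1 km, bearing=39.8°
Leg 2: dist=5536.8 km, bearing=333.5°
Leg 3: dist=3368.6 km, bearing=330.7°
Leg 4: dist=15128.8 km, bearing=237.1°
Total: 27363.3 km

Leg 1: φ1=0.4451689, φ2=0.8029125, Δφ=0.3577436, Δλ=0.4775448 rad; a=sin²(Δφ/2)+cosφ1·cosφ2·sin²(Δλ/2)=0.0667231355; c=2·atan2(√a, √(1-a))=0.522541156; dist=6371·c=3329.110 ≈ 3329.1 km; running total=3329.1 km
Leg 1 bearing: y=sinΔλ·cosφ2=0.31924480, x=cosφ1·sinφ2-sinφ1·cosφ2·cosΔλ=0.38362403; θ=atan2(y, x)=39.7666° ≈ 39.8°
Leg 2: φ1=0.8029125, φ2=1.2205716, Δφ=0.4176590, Δλ=-1.6977498 rad; a=sin²(Δφ/2)+cosφ1·cosφ2·sin²(Δλ/2)=0.1772314168; c=2·atan2(√a, √(1-a))=0.869069905; dist=6371·c=5536.844 ≈ 5536.8 km; running total=8865.9 km
Leg 2 bearing: y=sinΔλ·cosφ2=-0.34034766, x=cosφ1·sinφ2-sinφ1·cosφ2·cosΔλ=0.68369967; θ=atan2(y, x)=-26.4643° <0 so +360° → 333.5357° ≈ 333.5°
Leg 3: φ1=1.2205716, φ2=1.2941931, Δφ=0.0736215, Δλ=-2.0136405 rad; a=sin²(Δφ/2)+cosφ1·cosφ2·sin²(Δλ/2)=0.0682797889; c=2·atan2(√a, √(1-a))=0.528745819; dist=6371·c=3368.640 ≈ 3368.6 km; running total=12234.5 km
Leg 3 bearing: y=sinΔλ·cosφ2=-0.24674646, x=cosφ1·sinφ2-sinφ1·cosφ2·cosΔλ=0.43998503; θ=atan2(y, x)=-29.2840° <0 so +360° → 330.7160° ≈ 330.7°
Leg 4: φ1=1.2941931, φ2=-0.9199578, Δφ=-2.2141509, Δλ=-1.2933867 rad; a=sin²(Δφ/2)+cosφ1·cosφ2·sin²(Δλ/2)=0.8600117266; c=2·atan2(√a, √(1-a))=2.374632442; dist=6371·c=15128.783 ≈ 15128.8 km; running total=27363.3 km
Leg 4 bearing: y=sinΔλ·cosφ2=-0.58269077, x=cosφ1·sinφ2-sinφ1·cosφ2·cosΔλ=-0.37687888; θ=atan2(y, x)=-122.8944° <0 so +360° → 237.1056° ≈ 237.1°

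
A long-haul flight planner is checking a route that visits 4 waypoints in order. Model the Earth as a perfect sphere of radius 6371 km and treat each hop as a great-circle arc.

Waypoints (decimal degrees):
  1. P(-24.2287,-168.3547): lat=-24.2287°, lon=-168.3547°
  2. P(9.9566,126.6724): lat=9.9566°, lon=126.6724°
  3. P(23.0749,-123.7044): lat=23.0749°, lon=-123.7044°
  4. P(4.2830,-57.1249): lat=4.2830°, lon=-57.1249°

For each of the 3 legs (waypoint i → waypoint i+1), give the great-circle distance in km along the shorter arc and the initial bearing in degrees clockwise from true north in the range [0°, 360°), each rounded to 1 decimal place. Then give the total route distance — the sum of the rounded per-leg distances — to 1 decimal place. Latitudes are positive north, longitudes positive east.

Leg 1: φ1=-0.4228706, φ2=0.1737755, Δφ=0.5966460, Δλ=5.1491943 rad; a=sin²(Δφ/2)+cosφ1·cosφ2·sin²(Δλ/2)=0.3454915901; c=2·atan2(√a, √(1-a))=1.256637245; dist=6371·c=8006.036 ≈ 8006.0 km; running total=8006.0 km
Leg 1 bearing: y=sinΔλ·cosφ2=-0.89246091, x=cosφ1·sinφ2-sinφ1·cosφ2·cosΔλ=0.32866721; θ=atan2(y, x)=-69.7827° <0 so +360° → 290.2173° ≈ 290.2°
Leg 2: φ1=0.1737755, φ2=0.4027330, Δφ=0.2289575, Δλ=-4.3698995 rad; a=sin²(Δφ/2)+cosφ1·cosφ2·sin²(Δλ/2)=0.6182722681; c=2·atan2(√a, √(1-a))=1.809604238; dist=6371·c=11528.989 ≈ 11529.0 km; running total=19535.0 km
Leg 2 bearing: y=sinΔλ·cosφ2=0.86656150, x=cosφ1·sinφ2-sinφ1·cosφ2·cosΔλ=0.43945177; θ=atan2(y, x)=63.1095° ≈ 63.1°
Leg 3: φ1=0.4027330, φ2=0.0747525, Δφ=-0.3279805, Δλ=1.1620315 rad; a=sin²(Δφ/2)+cosφ1·cosφ2·sin²(Δλ/2)=0.3030374937; c=2·atan2(√a, √(1-a))=1.165898324; dist=6371·c=7427.938 ≈ 7427.9 km; running total=26962.9 km
Leg 3 bearing: y=sinΔλ·cosφ2=0.91504989, x=cosφ1·sinφ2-sinφ1·cosφ2·cosΔλ=-0.08664172; θ=atan2(y, x)=95.4089° ≈ 95.4°

Leg 1: dist=8006.0 km, bearing=290.2°
Leg 2: dist=11529.0 km, bearing=63.1°
Leg 3: dist=7427.9 km, bearing=95.4°
Total: 26962.9 km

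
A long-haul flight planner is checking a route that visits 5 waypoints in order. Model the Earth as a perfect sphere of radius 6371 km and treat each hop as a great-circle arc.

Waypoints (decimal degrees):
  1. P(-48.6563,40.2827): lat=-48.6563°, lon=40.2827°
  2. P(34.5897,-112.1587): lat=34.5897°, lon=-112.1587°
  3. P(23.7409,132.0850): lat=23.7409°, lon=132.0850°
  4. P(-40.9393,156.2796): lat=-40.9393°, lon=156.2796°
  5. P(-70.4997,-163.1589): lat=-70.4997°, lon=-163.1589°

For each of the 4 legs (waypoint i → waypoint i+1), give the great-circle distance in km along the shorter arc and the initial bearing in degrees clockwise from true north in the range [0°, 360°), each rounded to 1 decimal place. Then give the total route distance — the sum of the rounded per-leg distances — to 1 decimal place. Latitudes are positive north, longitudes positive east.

Leg 1: φ1=-0.8492126, φ2=0.6037042, Δφ=1.4529168, Δλ=-2.6606043 rad; a=sin²(Δφ/2)+cosφ1·cosφ2·sin²(Δλ/2)=0.9541560598; c=2·atan2(√a, √(1-a))=2.710027380; dist=6371·c=17265.584 ≈ 17265.6 km; running total=17265.6 km
Leg 1 bearing: y=sinΔλ·cosφ2=-0.38087585, x=cosφ1·sinφ2-sinφ1·cosφ2·cosΔλ=-0.17292391; θ=atan2(y, x)=-114.4188° <0 so +360° → 245.5812° ≈ 245.6°
Leg 2: φ1=0.6037042, φ2=0.4143569, Δφ=-0.1893473, Δλ=4.2628567 rad; a=sin²(Δφ/2)+cosφ1·cosφ2·sin²(Δλ/2)=0.5494527290; c=2·atan2(√a, √(1-a))=1.669863752; dist=6371·c=10638.702 ≈ 10638.7 km; running total=27904.3 km
Leg 2 bearing: y=sinΔλ·cosφ2=-0.82443331, x=cosφ1·sinφ2-sinφ1·cosφ2·cosΔλ=0.55724988; θ=atan2(y, x)=-55.9445° <0 so +360° → 304.0555° ≈ 304.1°
Leg 3: φ1=0.4143569, φ2=-0.7145256, Δφ=-1.1288825, Δλ=0.4222754 rad; a=sin²(Δφ/2)+cosφ1·cosφ2·sin²(Δλ/2)=0.3165350334; c=2·atan2(√a, √(1-a))=1.195089728; dist=6371·c=7613.917 ≈ 7613.9 km; running total=35518.2 km
Leg 3 bearing: y=sinΔλ·cosφ2=0.30959264, x=cosφ1·sinφ2-sinφ1·cosφ2·cosΔλ=-0.87721994; θ=atan2(y, x)=160.5608° ≈ 160.6°
Leg 4: φ1=-0.7145256, φ2=-1.2304519, Δφ=-0.5159263, Δλ=-5.5752536 rad; a=sin²(Δφ/2)+cosφ1·cosφ2·sin²(Δλ/2)=0.0953782469; c=2·atan2(√a, √(1-a))=0.627933063; dist=6371·c=4000.562 ≈ 4000.6 km; running total=39518.8 km
Leg 4 bearing: y=sinΔλ·cosφ2=0.21706575, x=cosφ1·sinφ2-sinφ1·cosφ2·cosΔλ=-0.54590055; θ=atan2(y, x)=158.3158° ≈ 158.3°

Leg 1: dist=17265.6 km, bearing=245.6°
Leg 2: dist=10638.7 km, bearing=304.1°
Leg 3: dist=7613.9 km, bearing=160.6°
Leg 4: dist=4000.6 km, bearing=158.3°
Total: 39518.8 km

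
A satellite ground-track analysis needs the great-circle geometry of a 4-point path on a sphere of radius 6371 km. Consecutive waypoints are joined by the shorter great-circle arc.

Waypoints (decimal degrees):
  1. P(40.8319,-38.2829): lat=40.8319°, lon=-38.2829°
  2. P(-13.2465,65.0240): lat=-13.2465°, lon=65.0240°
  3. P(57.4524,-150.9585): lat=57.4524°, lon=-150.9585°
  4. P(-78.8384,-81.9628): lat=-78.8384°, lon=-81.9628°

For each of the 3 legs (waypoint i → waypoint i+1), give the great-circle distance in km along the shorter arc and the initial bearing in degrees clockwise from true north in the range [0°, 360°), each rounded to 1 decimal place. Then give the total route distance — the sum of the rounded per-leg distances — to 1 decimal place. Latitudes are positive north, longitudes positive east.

Leg 1: dist=12078.3 km, bearing=91.6°
Leg 2: dist=14243.1 km, bearing=23.7°
Leg 3: dist=15806.9 km, bearing=162.9°
Total: 42128.3 km

Leg 1: φ1=0.7126511, φ2=-0.2311950, Δφ=-0.9438461, Δλ=1.8030455 rad; a=sin²(Δφ/2)+cosφ1·cosφ2·sin²(Δλ/2)=0.6596699112; c=2·atan2(√a, √(1-a))=1.895829078; dist=6371·c=12078.327 ≈ 12078.3 km; running total=12078.3 km
Leg 1 bearing: y=sinΔλ·cosφ2=0.94725878, x=cosφ1·sinφ2-sinφ1·cosφ2·cosΔλ=-0.02688649; θ=atan2(y, x)=91.6258° ≈ 91.6°
Leg 2: φ1=-0.2311950, φ2=1.0027335, Δφ=1.2339286, Δλ=-3.7696058 rad; a=sin²(Δφ/2)+cosφ1·cosφ2·sin²(Δλ/2)=0.8084588743; c=2·atan2(√a, √(1-a))=2.235616671; dist=6371·c=14243.114 ≈ 14243.1 km; running total=26321.4 km
Leg 2 bearing: y=sinΔλ·cosφ2=0.31609557, x=cosφ1·sinφ2-sinφ1·cosφ2·cosΔλ=0.72076077; θ=atan2(y, x)=23.6802° ≈ 23.7°
Leg 3: φ1=1.0027335, φ2=-1.3759897, Δφ=-2.3787232, Δλ=1.2042021 rad; a=sin²(Δφ/2)+cosφ1·cosφ2·sin²(Δλ/2)=0.8948356356; c=2·atan2(√a, √(1-a))=2.481069341; dist=6371·c=15806.893 ≈ 15806.9 km; running total=42128.3 km
Leg 3 bearing: y=sinΔλ·cosφ2=0.18071437, x=cosφ1·sinφ2-sinφ1·cosφ2·cosΔλ=-0.58631186; θ=atan2(y, x)=162.8695° ≈ 162.9°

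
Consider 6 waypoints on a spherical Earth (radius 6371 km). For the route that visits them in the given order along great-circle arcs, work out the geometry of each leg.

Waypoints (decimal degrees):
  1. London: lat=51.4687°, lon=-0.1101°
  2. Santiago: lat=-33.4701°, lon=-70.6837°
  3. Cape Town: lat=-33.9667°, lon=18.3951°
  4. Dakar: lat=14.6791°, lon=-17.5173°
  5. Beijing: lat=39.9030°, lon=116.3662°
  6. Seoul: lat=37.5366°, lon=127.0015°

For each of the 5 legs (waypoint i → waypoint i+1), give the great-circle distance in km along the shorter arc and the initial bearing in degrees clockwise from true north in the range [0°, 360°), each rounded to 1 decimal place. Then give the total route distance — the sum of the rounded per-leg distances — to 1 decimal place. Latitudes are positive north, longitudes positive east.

Leg 1: dist=11674.0 km, bearing=234.5°
Leg 2: dist=7937.3 km, bearing=118.9°
Leg 3: dist=6611.1 km, bearing=318.8°
Leg 4: dist=12298.3 km, bearing=36.2°
Leg 5: dist=958.8 km, bearing=102.5°
Total: 39479.5 km

Leg 1: φ1=0.8982983, φ2=-0.5841634, Δφ=-1.4824617, Δλ=-1.2317417 rad; a=sin²(Δφ/2)+cosφ1·cosφ2·sin²(Δλ/2)=0.6292957399; c=2·atan2(√a, √(1-a))=1.832360129; dist=6371·c=11673.966 ≈ 11674.0 km; running total=11674.0 km
Leg 1 bearing: y=sinΔλ·cosφ2=-0.78668382, x=cosφ1·sinφ2-sinφ1·cosφ2·cosΔλ=-0.56058810; θ=atan2(y, x)=-125.4735° <0 so +360° → 234.5265° ≈ 234.5°
Leg 2: φ1=-0.5841634, φ2=-0.5928308, Δφ=-0.0086673, Δλ=1.5547184 rad; a=sin²(Δφ/2)+cosφ1·cosφ2·sin²(Δλ/2)=0.3403735695; c=2·atan2(√a, √(1-a))=1.245855340; dist=6371·c=7937.344 ≈ 7937.3 km; running total=19611.3 km
Leg 2 bearing: y=sinΔλ·cosφ2=0.82925524, x=cosφ1·sinφ2-sinφ1·cosφ2·cosΔλ=-0.45870836; θ=atan2(y, x)=118.9495° ≈ 118.9°
Leg 3: φ1=-0.5928308, φ2=0.2561986, Δφ=0.8490294, Δλ=-0.6267896 rad; a=sin²(Δφ/2)+cosφ1·cosφ2·sin²(Δλ/2)=0.2458959520; c=2·atan2(√a, √(1-a))=1.037693440; dist=6371·c=6611.145 ≈ 6611.1 km; running total=26222.4 km
Leg 3 bearing: y=sinΔλ·cosφ2=-0.56740289, x=cosφ1·sinφ2-sinφ1·cosφ2·cosΔλ=0.64790315; θ=atan2(y, x)=-41.2103° <0 so +360° → 318.7897° ≈ 318.8°
Leg 4: φ1=0.2561986, φ2=0.6964387, Δφ=0.4402401, Δλ=2.3367079 rad; a=sin²(Δφ/2)+cosφ1·cosφ2·sin²(Δλ/2)=0.6759287817; c=2·atan2(√a, √(1-a))=1.930351155; dist=6371·c=12298.267 ≈ 12298.3 km; running total=38520.7 km
Leg 4 bearing: y=sinΔλ·cosφ2=0.55291066, x=cosφ1·sinφ2-sinφ1·cosφ2·cosΔλ=0.75530527; θ=atan2(y, x)=36.2055° ≈ 36.2°
Leg 5: φ1=0.6964387, φ2=0.6551373, Δφ=-0.0413015, Δλ=0.1856210 rad; a=sin²(Δφ/2)+cosφ1·cosφ2·sin²(Δλ/2)=0.0056512010; c=2·atan2(√a, √(1-a))=0.150490910; dist=6371·c=958.778 ≈ 958.8 km; running total=39479.5 km
Leg 5 bearing: y=sinΔλ·cosφ2=0.14634704, x=cosφ1·sinφ2-sinφ1·cosφ2·cosΔλ=-0.03255156; θ=atan2(y, x)=102.5400° ≈ 102.5°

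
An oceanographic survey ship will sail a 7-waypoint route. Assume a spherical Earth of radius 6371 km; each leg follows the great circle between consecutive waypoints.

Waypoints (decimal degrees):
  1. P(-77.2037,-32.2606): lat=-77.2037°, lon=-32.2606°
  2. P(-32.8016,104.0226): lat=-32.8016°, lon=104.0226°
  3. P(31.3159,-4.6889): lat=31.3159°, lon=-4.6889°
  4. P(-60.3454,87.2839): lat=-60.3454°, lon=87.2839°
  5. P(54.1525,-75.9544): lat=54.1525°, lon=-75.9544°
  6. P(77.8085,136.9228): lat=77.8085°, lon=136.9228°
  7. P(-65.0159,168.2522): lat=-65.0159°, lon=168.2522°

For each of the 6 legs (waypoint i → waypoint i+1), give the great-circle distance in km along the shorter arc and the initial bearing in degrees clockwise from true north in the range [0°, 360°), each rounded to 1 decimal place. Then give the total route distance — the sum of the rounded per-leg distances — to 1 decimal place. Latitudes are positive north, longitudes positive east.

Leg 1: dist=7429.4 km, bearing=140.8°
Leg 2: dist=13431.6 km, bearing=289.6°
Leg 3: dist=13097.6 km, bearing=146.0°
Leg 4: dist=18799.5 km, bearing=242.9°
Leg 5: dist=5169.9 km, bearing=350.9°
Leg 6: dist=16020.5 km, bearing=158.0°
Total: 73948.5 km

Leg 1: φ1=-1.3474588, φ2=-0.5724959, Δφ=0.7749628, Δλ=2.3785906 rad; a=sin²(Δφ/2)+cosφ1·cosφ2·sin²(Δλ/2)=0.3031400062; c=2·atan2(√a, √(1-a))=1.166121374; dist=6371·c=7429.359 ≈ 7429.4 km; running total=7429.4 km
Leg 1 bearing: y=sinΔλ·cosφ2=0.58090039, x=cosφ1·sinφ2-sinφ1·cosφ2·cosΔλ=-0.71241793; θ=atan2(y, x)=140.8064° ≈ 140.8°
Leg 2: φ1=-0.5724959, φ2=0.5465656, Δφ=1.1190615, Δλ=-1.8973736 rad; a=sin²(Δφ/2)+cosφ1·cosφ2·sin²(Δλ/2)=0.7559678223; c=2·atan2(√a, √(1-a))=2.108232915; dist=6371·c=13431.552 ≈ 13431.6 km; running total=20861.0 km
Leg 2 bearing: y=sinΔλ·cosφ2=-0.80916060, x=cosφ1·sinφ2-sinφ1·cosφ2·cosΔλ=0.28841119; θ=atan2(y, x)=-70.3823° <0 so +360° → 289.6177° ≈ 289.6°
Leg 3: φ1=0.5465656, φ2=-1.0532259, Δφ=-1.5997915, Δλ=1.6052282 rad; a=sin²(Δφ/2)+cosφ1·cosφ2·sin²(Δλ/2)=0.7331158202; c=2·atan2(√a, √(1-a))=2.055822643; dist=6371·c=13097.646 ≈ 13097.6 km; running total=33958.6 km
Leg 3 bearing: y=sinΔλ·cosφ2=0.49447697, x=cosφ1·sinφ2-sinφ1·cosφ2·cosΔλ=-0.73356703; θ=atan2(y, x)=146.0172° ≈ 146.0°
Leg 4: φ1=-1.0532259, φ2=0.9451394, Δφ=1.9983653, Δλ=-2.8490458 rad; a=sin²(Δφ/2)+cosφ1·cosφ2·sin²(Δλ/2)=0.9909267445; c=2·atan2(√a, √(1-a))=2.950796108; dist=6371·c=18799.522 ≈ 18799.5 km; running total=52758.1 km
Leg 4 bearing: y=sinΔλ·cosφ2=-0.16889085, x=cosφ1·sinφ2-sinφ1·cosφ2·cosΔλ=-0.08625315; θ=atan2(y, x)=-117.0536° <0 so +360° → 242.9464° ≈ 242.9°
Leg 5: φ1=0.9451394, φ2=1.3580145, Δφ=0.4128751, Δλ=3.7154080 rad; a=sin²(Δφ/2)+cosφ1·cosφ2·sin²(Δλ/2)=0.1557836956; c=2·atan2(√a, √(1-a))=0.811470520; dist=6371·c=5169.879 ≈ 5169.9 km; running total=57928.0 km
Leg 5 bearing: y=sinΔλ·cosφ2=-0.11463690, x=cosφ1·sinφ2-sinφ1·cosφ2·cosΔλ=0.71618358; θ=atan2(y, x)=-9.0940° <0 so +360° → 350.9060° ≈ 350.9°
Leg 6: φ1=1.3580145, φ2=-1.1347415, Δφ=-2.4927560, Δλ=0.5468012 rad; a=sin²(Δφ/2)+cosφ1·cosφ2·sin²(Δλ/2)=0.9048963497; c=2·atan2(√a, √(1-a))=2.514595032; dist=6371·c=16020.485 ≈ 16020.5 km; running total=73948.5 km
Leg 6 bearing: y=sinΔλ·cosφ2=0.21961275, x=cosφ1·sinφ2-sinφ1·cosφ2·cosΔλ=-0.54406436; θ=atan2(y, x)=158.0184° ≈ 158.0°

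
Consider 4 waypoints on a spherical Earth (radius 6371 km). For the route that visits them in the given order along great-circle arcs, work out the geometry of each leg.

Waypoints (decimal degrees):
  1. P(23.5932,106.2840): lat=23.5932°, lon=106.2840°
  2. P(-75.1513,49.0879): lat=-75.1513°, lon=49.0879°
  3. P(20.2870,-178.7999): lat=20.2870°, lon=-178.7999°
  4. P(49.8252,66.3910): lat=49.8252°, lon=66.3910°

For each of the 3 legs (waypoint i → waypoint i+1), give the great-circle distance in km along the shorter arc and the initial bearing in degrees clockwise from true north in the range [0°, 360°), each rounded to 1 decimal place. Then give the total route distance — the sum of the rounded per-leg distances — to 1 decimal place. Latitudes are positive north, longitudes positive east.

Leg 1: dist=11680.9 km, bearing=192.9°
Leg 2: dist=13316.4 km, bearing=126.7°
Leg 3: dist=9937.3 km, bearing=324.2°
Total: 34934.6 km

Leg 1: φ1=0.4117790, φ2=-1.3116376, Δφ=-1.7234166, Δλ=-0.9982603 rad; a=sin²(Δφ/2)+cosφ1·cosφ2·sin²(Δλ/2)=0.6298215579; c=2·atan2(√a, √(1-a))=1.833448953; dist=6371·c=11680.903 ≈ 11680.9 km; running total=11680.9 km
Leg 1 bearing: y=sinΔλ·cosφ2=-0.21540040, x=cosφ1·sinφ2-sinφ1·cosφ2·cosΔλ=-0.94137565; θ=atan2(y, x)=-167.1118° <0 so +360° → 192.8882° ≈ 192.9°
Leg 2: φ1=-1.3116376, φ2=0.3540749, Δφ=1.6657126, Δλ=-3.9773924 rad; a=sin²(Δφ/2)+cosφ1·cosφ2·sin²(Δλ/2)=0.7481665739; c=2·atan2(√a, √(1-a))=2.090166136; dist=6371·c=13316.448 ≈ 13316.4 km; running total=24997.3 km
Leg 2 bearing: y=sinΔλ·cosφ2=0.69581540, x=cosφ1·sinφ2-sinφ1·cosφ2·cosΔλ=-0.51912843; θ=atan2(y, x)=126.7256° ≈ 126.7°
Leg 3: φ1=0.3540749, φ2=0.8696138, Δφ=0.5155388, Δλ=4.2793885 rad; a=sin²(Δφ/2)+cosφ1·cosφ2·sin²(Δλ/2)=0.4944875638; c=2·atan2(√a, √(1-a))=1.559771231; dist=6371·c=9937.303 ≈ 9937.3 km; running total=34934.6 km
Leg 3 bearing: y=sinΔλ·cosφ2=-0.58558396, x=cosφ1·sinφ2-sinφ1·cosφ2·cosΔλ=0.81053679; θ=atan2(y, x)=-35.8468° <0 so +360° → 324.1532° ≈ 324.2°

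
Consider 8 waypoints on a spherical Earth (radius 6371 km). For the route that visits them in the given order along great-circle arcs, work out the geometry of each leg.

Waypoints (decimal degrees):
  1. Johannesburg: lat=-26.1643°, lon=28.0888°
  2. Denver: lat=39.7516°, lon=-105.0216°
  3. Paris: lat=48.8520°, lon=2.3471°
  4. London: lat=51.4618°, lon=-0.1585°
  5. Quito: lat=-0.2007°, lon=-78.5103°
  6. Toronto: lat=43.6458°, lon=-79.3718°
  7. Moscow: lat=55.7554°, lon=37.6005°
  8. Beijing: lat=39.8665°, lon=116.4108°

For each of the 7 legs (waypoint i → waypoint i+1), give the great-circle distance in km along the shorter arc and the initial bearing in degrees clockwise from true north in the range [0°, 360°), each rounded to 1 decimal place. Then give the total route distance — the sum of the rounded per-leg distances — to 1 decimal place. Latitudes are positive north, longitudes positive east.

Leg 1: dist=15444.8 km, bearing=301.4°
Leg 2: dist=7861.6 km, bearing=41.7°
Leg 3: dist=340.7 km, bearing=329.4°
Leg 4: dist=9221.6 km, bearing=260.7°
Leg 5: dist=4876.3 km, bearing=359.1°
Leg 6: dist=7483.8 km, bearing=32.9°
Leg 7: dist=5798.0 km, bearing=72.5°
Total: 51026.8 km

Leg 1: φ1=-0.4566532, φ2=0.6937963, Δφ=1.1504495, Δλ=-2.3232147 rad; a=sin²(Δφ/2)+cosφ1·cosφ2·sin²(Δλ/2)=0.8767745802; c=2·atan2(√a, √(1-a))=2.424240682; dist=6371·c=15444.837 ≈ 15444.8 km; running total=15444.8 km
Leg 1 bearing: y=sinΔλ·cosφ2=-0.56127090, x=cosφ1·sinφ2-sinφ1·cosφ2·cosΔλ=0.34225522; θ=atan2(y, x)=-58.6257° <0 so +360° → 301.3743° ≈ 301.4°
Leg 2: φ1=0.6937963, φ2=0.8526282, Δφ=0.1588319, Δλ=1.8739373 rad; a=sin²(Δφ/2)+cosφ1·cosφ2·sin²(Δλ/2)=0.3347483241; c=2·atan2(√a, √(1-a))=1.233959479; dist=6371·c=7861.556 ≈ 7861.6 km; running total=23306.4 km
Leg 2 bearing: y=sinΔλ·cosφ2=0.62800357, x=cosφ1·sinφ2-sinφ1·cosφ2·cosΔλ=0.70454173; θ=atan2(y, x)=41.7127° ≈ 41.7°
Leg 3: φ1=0.8526282, φ2=0.8981778, Δφ=0.0455496, Δλ=-0.0437310 rad; a=sin²(Δφ/2)+cosφ1·cosφ2·sin²(Δλ/2)=0.0007145732; c=2·atan2(√a, √(1-a))=0.053469372; dist=6371·c=340.653 ≈ 340.7 km; running total=23647.1 km
Leg 3 bearing: y=sinΔλ·cosφ2=-0.02723730, x=cosφ1·sinφ2-sinφ1·cosφ2·cosΔλ=0.04598239; θ=atan2(y, x)=-30.6400° <0 so +360° → 329.3600° ≈ 329.4°
Leg 4: φ1=0.8981778, φ2=-0.0035029, Δφ=-0.9016807, Δλ=-1.3674969 rad; a=sin²(Δφ/2)+cosφ1·cosφ2·sin²(Δλ/2)=0.4384742365; c=2·atan2(√a, √(1-a))=1.447432130; dist=6371·c=9221.590 ≈ 9221.6 km; running total=32868.7 km
Leg 4 bearing: y=sinΔλ·cosφ2=-0.97939974, x=cosφ1·sinφ2-sinφ1·cosφ2·cosΔλ=-0.16010770; θ=atan2(y, x)=-99.2843° <0 so +360° → 260.7157° ≈ 260.7°
Leg 5: φ1=-0.0035029, φ2=0.7617629, Δφ=0.7652658, Δλ=-0.0150360 rad; a=sin²(Δφ/2)+cosφ1·cosφ2·sin²(Δλ/2)=0.1394417672; c=2·atan2(√a, √(1-a))=0.765383862; dist=6371·c=4876.261 ≈ 4876.3 km; running total=37745.0 km
Leg 5 bearing: y=sinΔλ·cosφ2=-0.01087995, x=cosφ1·sinφ2-sinφ1·cosφ2·cosΔλ=0.69272842; θ=atan2(y, x)=-0.8998° <0 so +360° → 359.1002° ≈ 359.1°
Leg 6: φ1=0.7617629, φ2=0.9731153, Δφ=0.2113524, Δλ=2.0415518 rad; a=sin²(Δφ/2)+cosφ1·cosφ2·sin²(Δλ/2)=0.3070712376; c=2·atan2(√a, √(1-a))=1.174659177; dist=6371·c=7483.754 ≈ 7483.8 km; running total=45228.8 km
Leg 6 bearing: y=sinΔλ·cosφ2=0.50151690, x=cosφ1·sinφ2-sinφ1·cosφ2·cosΔλ=0.77433505; θ=atan2(y, x)=32.9301° ≈ 32.9°
Leg 7: φ1=0.9731153, φ2=0.6958017, Δφ=-0.2773136, Δλ=1.3754992 rad; a=sin²(Δφ/2)+cosφ1·cosφ2·sin²(Δλ/2)=0.1931522515; c=2·atan2(√a, √(1-a))=0.910063649; dist=6371·c=5798.016 ≈ 5798.0 km; running total=51026.8 km
Leg 7 bearing: y=sinΔλ·cosφ2=0.75294917, x=cosφ1·sinφ2-sinφ1·cosφ2·cosΔλ=0.23758236; θ=atan2(y, x)=72.4877° ≈ 72.5°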